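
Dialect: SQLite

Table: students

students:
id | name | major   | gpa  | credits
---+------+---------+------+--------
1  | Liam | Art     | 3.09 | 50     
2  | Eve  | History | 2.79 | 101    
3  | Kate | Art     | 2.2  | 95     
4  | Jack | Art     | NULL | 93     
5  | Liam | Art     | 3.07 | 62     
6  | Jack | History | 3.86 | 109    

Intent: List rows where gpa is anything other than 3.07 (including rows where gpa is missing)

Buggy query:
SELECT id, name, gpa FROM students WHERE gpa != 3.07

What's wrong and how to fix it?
Bug: 'gpa != 3.07' is unknown when gpa is NULL, so NULL rows are silently excluded

Fix: Add an explicit OR gpa IS NULL to include the missing-value rows

Corrected query:
SELECT id, name, gpa FROM students WHERE gpa != 3.07 OR gpa IS NULL

Result:
id | name | gpa 
---+------+-----
1  | Liam | 3.09
2  | Eve  | 2.79
3  | Kate | 2.2 
4  | Jack | NULL
6  | Jack | 3.86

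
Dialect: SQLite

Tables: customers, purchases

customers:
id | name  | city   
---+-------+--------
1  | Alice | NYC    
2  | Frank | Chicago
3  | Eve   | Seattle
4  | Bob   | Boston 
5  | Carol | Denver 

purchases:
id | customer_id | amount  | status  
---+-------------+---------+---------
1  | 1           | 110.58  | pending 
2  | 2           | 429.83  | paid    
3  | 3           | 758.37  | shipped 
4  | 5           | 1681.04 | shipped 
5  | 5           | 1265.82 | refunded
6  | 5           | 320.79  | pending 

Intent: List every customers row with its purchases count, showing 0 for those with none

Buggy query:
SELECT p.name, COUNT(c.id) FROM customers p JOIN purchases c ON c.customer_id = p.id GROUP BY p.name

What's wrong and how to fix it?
Bug: INNER JOIN drops customers rows that have no matching purchases rows

Fix: Switch to LEFT JOIN to retain unmatched parent rows

Corrected query:
SELECT p.name, COUNT(c.id) FROM customers p LEFT JOIN purchases c ON c.customer_id = p.id GROUP BY p.name

Result:
name  | COUNT(c.id)
------+------------
Alice | 1          
Bob   | 0          
Carol | 3          
Eve   | 1          
Frank | 1          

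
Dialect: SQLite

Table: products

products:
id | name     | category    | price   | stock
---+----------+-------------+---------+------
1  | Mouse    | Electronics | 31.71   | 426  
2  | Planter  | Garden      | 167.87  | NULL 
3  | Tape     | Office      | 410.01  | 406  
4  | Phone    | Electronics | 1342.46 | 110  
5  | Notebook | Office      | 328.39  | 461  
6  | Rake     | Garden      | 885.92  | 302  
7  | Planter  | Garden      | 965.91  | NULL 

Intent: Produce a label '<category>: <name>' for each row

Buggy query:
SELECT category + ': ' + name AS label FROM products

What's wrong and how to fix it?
Bug: '+' is numeric addition; on text columns SQLite converts them to 0 instead of concatenating

Fix: Replace + with || to concatenate text

Corrected query:
SELECT category || ': ' || name AS label FROM products

Result:
label             
------------------
Electronics: Mouse
Garden: Planter   
Office: Tape      
Electronics: Phone
Office: Notebook  
Garden: Rake      
Garden: Planter   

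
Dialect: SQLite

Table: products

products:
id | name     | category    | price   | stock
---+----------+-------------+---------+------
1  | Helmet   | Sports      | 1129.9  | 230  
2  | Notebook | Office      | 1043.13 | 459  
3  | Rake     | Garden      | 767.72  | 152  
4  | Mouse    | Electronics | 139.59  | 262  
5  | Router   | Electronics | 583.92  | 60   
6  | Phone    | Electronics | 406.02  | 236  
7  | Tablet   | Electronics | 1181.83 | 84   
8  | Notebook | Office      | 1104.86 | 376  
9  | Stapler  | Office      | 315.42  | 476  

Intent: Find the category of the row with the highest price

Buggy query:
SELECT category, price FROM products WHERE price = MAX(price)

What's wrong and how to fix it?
Bug: MAX(price) is an aggregate and cannot be used directly in WHERE

Fix: Use a subquery: WHERE price = (SELECT MAX(price) FROM products)

Corrected query:
SELECT category, price FROM products WHERE price = (SELECT MAX(price) FROM products)

Result:
category    | price  
------------+--------
Electronics | 1181.83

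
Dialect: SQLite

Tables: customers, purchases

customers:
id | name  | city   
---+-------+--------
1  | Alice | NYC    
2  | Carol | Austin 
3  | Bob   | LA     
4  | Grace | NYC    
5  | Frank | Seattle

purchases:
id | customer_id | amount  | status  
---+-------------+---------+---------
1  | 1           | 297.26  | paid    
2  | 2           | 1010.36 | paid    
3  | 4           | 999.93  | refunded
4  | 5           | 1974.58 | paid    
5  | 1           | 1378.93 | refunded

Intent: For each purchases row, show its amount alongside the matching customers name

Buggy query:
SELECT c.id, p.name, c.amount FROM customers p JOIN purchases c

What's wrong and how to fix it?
Bug: Missing join condition: each purchases row is matched to all customers rows instead of just its own

Fix: Specify the join condition linking the foreign key to the parent id

Corrected query:
SELECT c.id, p.name, c.amount FROM customers p JOIN purchases c ON c.customer_id = p.id

Result:
id | name  | amount 
---+-------+--------
1  | Alice | 297.26 
2  | Carol | 1010.36
3  | Grace | 999.93 
4  | Frank | 1974.58
5  | Alice | 1378.93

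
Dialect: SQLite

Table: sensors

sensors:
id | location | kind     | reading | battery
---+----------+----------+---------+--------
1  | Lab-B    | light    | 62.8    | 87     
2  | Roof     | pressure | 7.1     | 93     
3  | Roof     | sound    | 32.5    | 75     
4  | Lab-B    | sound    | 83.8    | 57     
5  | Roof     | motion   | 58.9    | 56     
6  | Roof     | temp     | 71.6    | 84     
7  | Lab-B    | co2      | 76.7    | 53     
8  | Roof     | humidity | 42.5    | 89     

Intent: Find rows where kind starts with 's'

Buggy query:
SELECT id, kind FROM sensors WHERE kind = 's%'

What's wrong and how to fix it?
Bug: Wildcards only work with LIKE; '=' treats '%' as a literal character

Fix: Use LIKE for wildcard pattern matching

Corrected query:
SELECT id, kind FROM sensors WHERE kind LIKE 's%'

Result:
id | kind 
---+------
3  | sound
4  | sound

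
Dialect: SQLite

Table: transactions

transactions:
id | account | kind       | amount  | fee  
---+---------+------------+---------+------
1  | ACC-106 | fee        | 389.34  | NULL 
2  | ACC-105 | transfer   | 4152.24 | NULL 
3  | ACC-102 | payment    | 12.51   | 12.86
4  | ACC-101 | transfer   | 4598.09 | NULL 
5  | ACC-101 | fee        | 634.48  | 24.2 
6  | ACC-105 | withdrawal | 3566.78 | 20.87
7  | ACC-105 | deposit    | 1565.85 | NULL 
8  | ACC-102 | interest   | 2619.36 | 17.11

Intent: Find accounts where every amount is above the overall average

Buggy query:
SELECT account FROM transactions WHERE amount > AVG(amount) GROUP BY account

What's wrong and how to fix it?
Bug: WHERE evaluates per row before aggregation, so AVG() is unavailable

Fix: Compute the overall average in a scalar subquery and compare each group's MIN against it in HAVING

Corrected query:
SELECT account FROM transactions GROUP BY account HAVING MIN(amount) > (SELECT AVG(amount) FROM transactions)

Result:
(no rows)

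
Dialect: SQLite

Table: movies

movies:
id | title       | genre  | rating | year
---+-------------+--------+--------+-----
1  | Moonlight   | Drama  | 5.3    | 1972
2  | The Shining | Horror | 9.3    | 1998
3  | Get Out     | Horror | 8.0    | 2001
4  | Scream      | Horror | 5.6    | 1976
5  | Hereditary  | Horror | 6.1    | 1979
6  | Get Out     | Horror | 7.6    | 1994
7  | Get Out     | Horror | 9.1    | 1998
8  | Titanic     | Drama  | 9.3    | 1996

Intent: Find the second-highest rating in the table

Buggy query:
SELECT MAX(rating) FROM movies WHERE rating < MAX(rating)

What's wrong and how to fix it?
Bug: The inner MAX is an aggregate inside WHERE, which is not allowed

Fix: Compute the overall MAX in a subquery, then take MAX of rows below it

Corrected query:
SELECT MAX(rating) FROM movies WHERE rating < (SELECT MAX(rating) FROM movies)

Result:
MAX(rating)
-----------
9.1        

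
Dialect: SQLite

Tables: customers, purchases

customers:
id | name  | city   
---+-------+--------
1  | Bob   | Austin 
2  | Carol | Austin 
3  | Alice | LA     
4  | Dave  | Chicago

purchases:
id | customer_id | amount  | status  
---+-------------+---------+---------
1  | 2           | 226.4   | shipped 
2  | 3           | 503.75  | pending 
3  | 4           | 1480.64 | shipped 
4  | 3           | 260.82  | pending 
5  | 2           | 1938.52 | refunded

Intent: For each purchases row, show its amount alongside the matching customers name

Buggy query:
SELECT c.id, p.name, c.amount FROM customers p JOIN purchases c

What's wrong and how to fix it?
Bug: JOIN with no ON clause produces a cartesian product; every purchases row pairs with every customers row

Fix: Add ON c.customer_id = p.id to the JOIN

Corrected query:
SELECT c.id, p.name, c.amount FROM customers p JOIN purchases c ON c.customer_id = p.id

Result:
id | name  | amount 
---+-------+--------
1  | Carol | 226.4  
2  | Alice | 503.75 
3  | Dave  | 1480.64
4  | Alice | 260.82 
5  | Carol | 1938.52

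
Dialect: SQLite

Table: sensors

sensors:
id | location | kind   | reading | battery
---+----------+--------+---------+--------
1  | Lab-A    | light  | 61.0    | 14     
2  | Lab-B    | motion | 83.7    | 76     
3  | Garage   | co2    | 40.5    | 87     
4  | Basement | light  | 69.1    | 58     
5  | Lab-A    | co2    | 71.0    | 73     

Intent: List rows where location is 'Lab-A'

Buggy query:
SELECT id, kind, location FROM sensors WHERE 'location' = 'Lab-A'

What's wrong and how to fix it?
Bug: Single quotes denote string literals in SQL; the column name is being compared as a constant string

Fix: Reference the column as location without single quotes

Corrected query:
SELECT id, kind, location FROM sensors WHERE location = 'Lab-A'

Result:
id | kind  | location
---+-------+---------
1  | light | Lab-A   
5  | co2   | Lab-A   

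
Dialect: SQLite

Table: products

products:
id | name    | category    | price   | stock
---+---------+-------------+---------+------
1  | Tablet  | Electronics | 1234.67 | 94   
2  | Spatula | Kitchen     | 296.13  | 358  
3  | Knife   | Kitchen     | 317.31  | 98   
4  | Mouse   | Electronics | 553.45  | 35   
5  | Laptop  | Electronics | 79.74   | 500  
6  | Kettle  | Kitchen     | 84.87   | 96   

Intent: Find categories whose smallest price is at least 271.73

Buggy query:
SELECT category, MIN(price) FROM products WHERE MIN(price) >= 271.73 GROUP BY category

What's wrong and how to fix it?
Bug: MIN() in WHERE is a misuse of aggregate

Fix: Use HAVING for the per-group MIN condition

Corrected query:
SELECT category, MIN(price) FROM products GROUP BY category HAVING MIN(price) >= 271.73

Result:
(no rows)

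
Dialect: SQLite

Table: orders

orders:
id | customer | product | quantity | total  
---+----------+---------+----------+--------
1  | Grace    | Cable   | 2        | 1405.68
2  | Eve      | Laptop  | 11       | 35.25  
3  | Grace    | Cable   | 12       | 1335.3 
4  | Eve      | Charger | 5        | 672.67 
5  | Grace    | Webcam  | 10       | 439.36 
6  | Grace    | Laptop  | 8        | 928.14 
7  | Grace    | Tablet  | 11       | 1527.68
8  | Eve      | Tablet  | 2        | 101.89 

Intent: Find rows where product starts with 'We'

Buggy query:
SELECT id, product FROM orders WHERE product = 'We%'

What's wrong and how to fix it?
Bug: Wildcards only work with LIKE; '=' treats '%' as a literal character

Fix: Replace '=' with LIKE so 'We%' is treated as a pattern

Corrected query:
SELECT id, product FROM orders WHERE product LIKE 'We%'

Result:
id | product
---+--------
5  | Webcam 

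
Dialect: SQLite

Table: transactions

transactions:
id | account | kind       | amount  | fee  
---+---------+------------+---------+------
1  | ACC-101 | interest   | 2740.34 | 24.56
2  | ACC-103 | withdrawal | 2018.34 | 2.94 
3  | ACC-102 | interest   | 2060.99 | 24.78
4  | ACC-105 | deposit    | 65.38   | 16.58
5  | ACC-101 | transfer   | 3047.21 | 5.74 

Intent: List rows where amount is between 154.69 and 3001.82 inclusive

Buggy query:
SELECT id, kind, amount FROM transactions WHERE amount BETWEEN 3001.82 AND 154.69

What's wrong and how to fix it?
Bug: BETWEEN expects the lower bound first; with 3001.82 AND 154.69 the range is empty

Fix: Swap the bounds so the smaller value comes first

Corrected query:
SELECT id, kind, amount FROM transactions WHERE amount BETWEEN 154.69 AND 3001.82

Result:
id | kind       | amount 
---+------------+--------
1  | interest   | 2740.34
2  | withdrawal | 2018.34
3  | interest   | 2060.99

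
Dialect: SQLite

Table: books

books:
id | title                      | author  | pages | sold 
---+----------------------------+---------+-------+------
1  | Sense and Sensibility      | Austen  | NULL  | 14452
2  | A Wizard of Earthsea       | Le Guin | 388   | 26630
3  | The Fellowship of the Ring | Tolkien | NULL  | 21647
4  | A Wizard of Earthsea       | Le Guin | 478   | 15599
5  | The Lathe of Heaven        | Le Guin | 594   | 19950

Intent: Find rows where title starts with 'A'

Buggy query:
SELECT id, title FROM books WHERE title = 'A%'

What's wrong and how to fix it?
Bug: Wildcards only work with LIKE; '=' treats '%' as a literal character

Fix: Use LIKE for wildcard pattern matching

Corrected query:
SELECT id, title FROM books WHERE title LIKE 'A%'

Result:
id | title               
---+---------------------
2  | A Wizard of Earthsea
4  | A Wizard of Earthsea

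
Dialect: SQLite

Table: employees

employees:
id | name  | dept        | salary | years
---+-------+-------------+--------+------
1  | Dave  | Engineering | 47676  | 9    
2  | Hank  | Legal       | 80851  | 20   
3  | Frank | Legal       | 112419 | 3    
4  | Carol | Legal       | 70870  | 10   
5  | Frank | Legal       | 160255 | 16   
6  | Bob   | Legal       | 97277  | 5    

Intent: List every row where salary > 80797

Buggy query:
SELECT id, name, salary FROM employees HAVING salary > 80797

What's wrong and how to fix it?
Bug: HAVING filters the output of aggregation, but this query has no GROUP BY and no aggregate functions, so SQLite rejects it (HAVING clause on a non-aggregate query); the condition here is per row

Fix: Use WHERE for row-level filtering

Corrected query:
SELECT id, name, salary FROM employees WHERE salary > 80797

Result:
id | name  | salary
---+-------+-------
2  | Hank  | 80851 
3  | Frank | 112419
5  | Frank | 160255
6  | Bob   | 97277 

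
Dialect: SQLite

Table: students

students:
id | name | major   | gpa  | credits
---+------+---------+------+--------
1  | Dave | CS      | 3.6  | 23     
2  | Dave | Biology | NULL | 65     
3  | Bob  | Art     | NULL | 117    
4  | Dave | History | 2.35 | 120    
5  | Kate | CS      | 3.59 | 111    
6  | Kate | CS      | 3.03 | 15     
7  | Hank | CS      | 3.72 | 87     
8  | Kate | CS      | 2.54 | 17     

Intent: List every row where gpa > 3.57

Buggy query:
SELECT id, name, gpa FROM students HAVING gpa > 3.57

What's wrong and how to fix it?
Bug: This is a non-aggregate query (no GROUP BY, no aggregates), so in SQLite the HAVING clause is invalid here; a row-level condition belongs in WHERE

Fix: Use WHERE for row-level filtering

Corrected query:
SELECT id, name, gpa FROM students WHERE gpa > 3.57

Result:
id | name | gpa 
---+------+-----
1  | Dave | 3.6 
5  | Kate | 3.59
7  | Hank | 3.72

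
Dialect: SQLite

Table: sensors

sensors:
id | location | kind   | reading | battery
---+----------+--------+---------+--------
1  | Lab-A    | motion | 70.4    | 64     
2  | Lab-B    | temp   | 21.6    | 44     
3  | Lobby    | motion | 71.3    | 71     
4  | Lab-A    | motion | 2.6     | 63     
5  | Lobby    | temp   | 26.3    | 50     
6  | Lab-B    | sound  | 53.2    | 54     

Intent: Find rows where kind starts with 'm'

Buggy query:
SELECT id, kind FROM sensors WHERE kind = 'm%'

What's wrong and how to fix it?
Bug: '=' compares the literal string including the % character; pattern matching needs LIKE

Fix: Replace '=' with LIKE so 'm%' is treated as a pattern

Corrected query:
SELECT id, kind FROM sensors WHERE kind LIKE 'm%'

Result:
id | kind  
---+-------
1  | motion
3  | motion
4  | motion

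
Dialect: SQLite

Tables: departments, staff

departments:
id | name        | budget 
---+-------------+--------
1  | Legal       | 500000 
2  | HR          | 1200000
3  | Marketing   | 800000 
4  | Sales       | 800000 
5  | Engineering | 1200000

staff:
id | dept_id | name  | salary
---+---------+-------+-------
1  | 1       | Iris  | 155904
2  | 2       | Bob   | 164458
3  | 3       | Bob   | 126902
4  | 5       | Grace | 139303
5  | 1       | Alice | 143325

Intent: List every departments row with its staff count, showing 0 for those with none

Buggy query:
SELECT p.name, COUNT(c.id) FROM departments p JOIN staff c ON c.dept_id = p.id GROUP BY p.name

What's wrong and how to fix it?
Bug: An inner join excludes parents with zero children

Fix: Use LEFT JOIN so parents without children still appear (COUNT(c.id) gives 0)

Corrected query:
SELECT p.name, COUNT(c.id) FROM departments p LEFT JOIN staff c ON c.dept_id = p.id GROUP BY p.name

Result:
name        | COUNT(c.id)
------------+------------
Engineering | 1          
HR          | 1          
Legal       | 2          
Marketing   | 1          
Sales       | 0          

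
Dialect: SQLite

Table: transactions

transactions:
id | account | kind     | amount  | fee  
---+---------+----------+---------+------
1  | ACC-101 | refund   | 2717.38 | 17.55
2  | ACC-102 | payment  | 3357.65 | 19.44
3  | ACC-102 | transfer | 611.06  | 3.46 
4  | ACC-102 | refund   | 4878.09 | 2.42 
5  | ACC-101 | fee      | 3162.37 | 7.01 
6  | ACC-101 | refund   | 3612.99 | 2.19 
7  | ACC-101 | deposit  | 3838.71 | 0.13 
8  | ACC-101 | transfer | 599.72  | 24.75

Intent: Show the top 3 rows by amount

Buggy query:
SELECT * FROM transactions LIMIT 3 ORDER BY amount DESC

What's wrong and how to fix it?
Bug: ORDER BY cannot follow LIMIT; LIMIT is the final clause

Fix: Swap the clauses: ORDER BY first, then LIMIT

Corrected query:
SELECT * FROM transactions ORDER BY amount DESC LIMIT 3

Result:
id | account | kind    | amount  | fee 
---+---------+---------+---------+-----
4  | ACC-102 | refund  | 4878.09 | 2.42
7  | ACC-101 | deposit | 3838.71 | 0.13
6  | ACC-101 | refund  | 3612.99 | 2.19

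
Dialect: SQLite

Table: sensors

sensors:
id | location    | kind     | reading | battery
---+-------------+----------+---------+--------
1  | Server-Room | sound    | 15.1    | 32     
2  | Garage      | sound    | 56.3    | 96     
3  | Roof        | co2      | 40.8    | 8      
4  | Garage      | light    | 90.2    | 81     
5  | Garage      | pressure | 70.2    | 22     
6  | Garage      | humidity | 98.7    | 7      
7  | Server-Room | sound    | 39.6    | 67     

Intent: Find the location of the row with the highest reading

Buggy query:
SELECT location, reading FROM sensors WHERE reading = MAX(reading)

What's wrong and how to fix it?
Bug: MAX(reading) is an aggregate and cannot be used directly in WHERE

Fix: Wrap MAX in a scalar subquery so WHERE compares against a single value

Corrected query:
SELECT location, reading FROM sensors WHERE reading = (SELECT MAX(reading) FROM sensors)

Result:
location | reading
---------+--------
Garage   | 98.7   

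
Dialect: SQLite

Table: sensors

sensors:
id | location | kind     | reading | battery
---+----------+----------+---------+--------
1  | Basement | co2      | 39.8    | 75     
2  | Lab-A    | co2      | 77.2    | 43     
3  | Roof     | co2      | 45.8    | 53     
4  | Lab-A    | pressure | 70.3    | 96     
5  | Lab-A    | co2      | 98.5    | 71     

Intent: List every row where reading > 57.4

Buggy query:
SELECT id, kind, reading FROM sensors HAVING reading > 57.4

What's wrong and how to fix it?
Bug: HAVING filters the output of aggregation, but this query has no GROUP BY and no aggregate functions, so SQLite rejects it (HAVING clause on a non-aggregate query); the condition here is per row

Fix: Replace HAVING with WHERE since the condition applies to individual rows

Corrected query:
SELECT id, kind, reading FROM sensors WHERE reading > 57.4

Result:
id | kind     | reading
---+----------+--------
2  | co2      | 77.2   
4  | pressure | 70.3   
5  | co2      | 98.5   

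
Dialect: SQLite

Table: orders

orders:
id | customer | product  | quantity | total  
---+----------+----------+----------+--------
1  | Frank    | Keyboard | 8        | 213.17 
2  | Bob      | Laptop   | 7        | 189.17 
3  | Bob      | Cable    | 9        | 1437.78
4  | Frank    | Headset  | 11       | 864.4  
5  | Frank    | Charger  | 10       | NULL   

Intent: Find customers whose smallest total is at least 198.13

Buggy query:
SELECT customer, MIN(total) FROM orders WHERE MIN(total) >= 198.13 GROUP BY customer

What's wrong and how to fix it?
Bug: Aggregates like MIN are computed per group after WHERE runs

Fix: Replace WHERE with HAVING after the GROUP BY

Corrected query:
SELECT customer, MIN(total) FROM orders GROUP BY customer HAVING MIN(total) >= 198.13

Result:
customer | MIN(total)
---------+-----------
Frank    | 213.17    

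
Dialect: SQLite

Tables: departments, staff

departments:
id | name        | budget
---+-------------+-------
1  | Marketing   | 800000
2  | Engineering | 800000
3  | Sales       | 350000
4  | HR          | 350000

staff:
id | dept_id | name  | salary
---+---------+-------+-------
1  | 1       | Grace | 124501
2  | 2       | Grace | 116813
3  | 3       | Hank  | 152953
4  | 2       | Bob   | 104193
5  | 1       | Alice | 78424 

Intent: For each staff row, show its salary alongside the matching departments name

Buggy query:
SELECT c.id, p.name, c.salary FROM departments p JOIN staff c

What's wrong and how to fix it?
Bug: Missing join condition: each staff row is matched to all departments rows instead of just its own

Fix: Specify the join condition linking the foreign key to the parent id

Corrected query:
SELECT c.id, p.name, c.salary FROM departments p JOIN staff c ON c.dept_id = p.id

Result:
id | name        | salary
---+-------------+-------
1  | Marketing   | 124501
2  | Engineering | 116813
3  | Sales       | 152953
4  | Engineering | 104193
5  | Marketing   | 78424 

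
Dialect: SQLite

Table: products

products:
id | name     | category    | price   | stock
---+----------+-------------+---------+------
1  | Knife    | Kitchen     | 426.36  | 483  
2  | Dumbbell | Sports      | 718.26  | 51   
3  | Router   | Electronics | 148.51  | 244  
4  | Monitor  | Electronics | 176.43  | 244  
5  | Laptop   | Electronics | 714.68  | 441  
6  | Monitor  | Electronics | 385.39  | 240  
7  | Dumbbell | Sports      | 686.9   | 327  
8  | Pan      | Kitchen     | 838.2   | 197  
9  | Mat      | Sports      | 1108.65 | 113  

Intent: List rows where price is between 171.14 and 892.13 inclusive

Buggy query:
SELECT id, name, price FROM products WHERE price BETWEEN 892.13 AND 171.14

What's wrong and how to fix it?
Bug: BETWEEN expects the lower bound first; with 892.13 AND 171.14 the range is empty

Fix: Write BETWEEN 171.14 AND 892.13

Corrected query:
SELECT id, name, price FROM products WHERE price BETWEEN 171.14 AND 892.13

Result:
id | name     | price 
---+----------+-------
1  | Knife    | 426.36
2  | Dumbbell | 718.26
4  | Monitor  | 176.43
5  | Laptop   | 714.68
6  | Monitor  | 385.39
7  | Dumbbell | 686.9 
8  | Pan      | 838.2 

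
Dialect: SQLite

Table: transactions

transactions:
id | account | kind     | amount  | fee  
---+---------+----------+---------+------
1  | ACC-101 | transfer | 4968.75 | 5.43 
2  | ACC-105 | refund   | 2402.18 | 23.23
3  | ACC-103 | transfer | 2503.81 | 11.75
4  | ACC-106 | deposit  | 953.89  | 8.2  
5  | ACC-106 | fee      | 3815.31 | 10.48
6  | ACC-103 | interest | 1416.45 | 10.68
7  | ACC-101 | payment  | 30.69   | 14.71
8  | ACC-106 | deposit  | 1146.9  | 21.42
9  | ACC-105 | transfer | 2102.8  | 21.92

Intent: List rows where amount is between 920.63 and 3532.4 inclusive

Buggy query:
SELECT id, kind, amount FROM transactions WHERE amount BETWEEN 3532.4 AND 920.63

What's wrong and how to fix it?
Bug: BETWEEN expects the lower bound first; with 3532.4 AND 920.63 the range is empty

Fix: Write BETWEEN 920.63 AND 3532.4

Corrected query:
SELECT id, kind, amount FROM transactions WHERE amount BETWEEN 920.63 AND 3532.4

Result:
id | kind     | amount 
---+----------+--------
2  | refund   | 2402.18
3  | transfer | 2503.81
4  | deposit  | 953.89 
6  | interest | 1416.45
8  | deposit  | 1146.9 
9  | transfer | 2102.8 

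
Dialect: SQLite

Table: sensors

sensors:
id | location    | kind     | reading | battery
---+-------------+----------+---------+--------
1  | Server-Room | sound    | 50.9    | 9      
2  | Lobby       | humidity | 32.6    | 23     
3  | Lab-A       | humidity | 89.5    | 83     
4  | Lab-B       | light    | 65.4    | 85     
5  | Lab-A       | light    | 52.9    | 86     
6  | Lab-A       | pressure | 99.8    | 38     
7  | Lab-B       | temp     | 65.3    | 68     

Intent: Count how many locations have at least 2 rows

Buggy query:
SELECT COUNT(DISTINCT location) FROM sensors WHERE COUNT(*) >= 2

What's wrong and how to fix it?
Bug: WHERE filters individual rows, not groups, so a group-level COUNT is invalid there

Fix: Group first with HAVING COUNT(*) >= 2, then COUNT the resulting groups

Corrected query:
SELECT COUNT(*) FROM (SELECT location FROM sensors GROUP BY location HAVING COUNT(*) >= 2)

Result:
COUNT(*)
--------
2       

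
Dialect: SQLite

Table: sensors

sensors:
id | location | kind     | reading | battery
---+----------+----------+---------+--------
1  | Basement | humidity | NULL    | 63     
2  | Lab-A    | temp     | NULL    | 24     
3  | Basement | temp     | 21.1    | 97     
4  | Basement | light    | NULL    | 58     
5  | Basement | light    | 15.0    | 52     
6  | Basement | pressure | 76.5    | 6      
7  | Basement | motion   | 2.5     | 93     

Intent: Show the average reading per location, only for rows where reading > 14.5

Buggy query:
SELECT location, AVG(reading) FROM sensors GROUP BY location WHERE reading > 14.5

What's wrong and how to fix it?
Bug: Row-level WHERE must come before GROUP BY in the clause order

Fix: Move the WHERE clause before GROUP BY

Corrected query:
SELECT location, AVG(reading) FROM sensors WHERE reading > 14.5 GROUP BY location

Result:
location | AVG(reading)
---------+-------------
Basement | 37.533333   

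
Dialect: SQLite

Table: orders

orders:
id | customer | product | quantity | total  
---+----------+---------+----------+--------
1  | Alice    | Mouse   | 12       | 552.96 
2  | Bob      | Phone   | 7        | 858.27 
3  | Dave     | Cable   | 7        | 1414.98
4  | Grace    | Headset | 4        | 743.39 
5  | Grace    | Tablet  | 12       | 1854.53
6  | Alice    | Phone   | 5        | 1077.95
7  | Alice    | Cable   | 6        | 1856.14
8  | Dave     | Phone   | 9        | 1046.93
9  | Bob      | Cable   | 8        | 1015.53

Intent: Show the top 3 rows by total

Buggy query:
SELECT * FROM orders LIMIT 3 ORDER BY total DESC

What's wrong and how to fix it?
Bug: ORDER BY cannot follow LIMIT; LIMIT is the final clause

Fix: Swap the clauses: ORDER BY first, then LIMIT

Corrected query:
SELECT * FROM orders ORDER BY total DESC LIMIT 3

Result:
id | customer | product | quantity | total  
---+----------+---------+----------+--------
7  | Alice    | Cable   | 6        | 1856.14
5  | Grace    | Tablet  | 12       | 1854.53
3  | Dave     | Cable   | 7        | 1414.98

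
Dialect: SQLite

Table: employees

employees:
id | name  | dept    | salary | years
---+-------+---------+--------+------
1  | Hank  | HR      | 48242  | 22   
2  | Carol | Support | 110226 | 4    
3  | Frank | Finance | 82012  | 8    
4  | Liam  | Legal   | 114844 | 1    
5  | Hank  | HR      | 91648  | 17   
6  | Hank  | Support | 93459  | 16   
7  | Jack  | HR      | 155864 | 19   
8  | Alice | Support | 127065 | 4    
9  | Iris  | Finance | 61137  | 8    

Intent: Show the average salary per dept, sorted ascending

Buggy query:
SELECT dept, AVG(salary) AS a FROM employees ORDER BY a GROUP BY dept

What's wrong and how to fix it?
Bug: ORDER BY appears before GROUP BY; SQL clause order requires GROUP BY first

Fix: Move ORDER BY to the end, after GROUP BY

Corrected query:
SELECT dept, AVG(salary) AS a FROM employees GROUP BY dept ORDER BY a

Result:
dept    | a           
--------+-------------
Finance | 71574.5     
HR      | 98584.666667
Support | 110250      
Legal   | 114844      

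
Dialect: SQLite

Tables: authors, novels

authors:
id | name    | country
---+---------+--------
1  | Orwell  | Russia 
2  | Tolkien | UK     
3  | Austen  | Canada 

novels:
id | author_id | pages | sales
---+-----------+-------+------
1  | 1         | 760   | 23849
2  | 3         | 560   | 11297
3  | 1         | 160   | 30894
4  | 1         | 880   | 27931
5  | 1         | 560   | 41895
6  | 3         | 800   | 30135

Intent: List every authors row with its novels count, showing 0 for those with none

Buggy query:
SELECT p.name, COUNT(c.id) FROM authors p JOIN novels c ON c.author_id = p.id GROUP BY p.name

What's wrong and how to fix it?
Bug: INNER JOIN drops authors rows that have no matching novels rows

Fix: Use LEFT JOIN so parents without children still appear (COUNT(c.id) gives 0)

Corrected query:
SELECT p.name, COUNT(c.id) FROM authors p LEFT JOIN novels c ON c.author_id = p.id GROUP BY p.name

Result:
name    | COUNT(c.id)
--------+------------
Austen  | 2          
Orwell  | 4          
Tolkien | 0          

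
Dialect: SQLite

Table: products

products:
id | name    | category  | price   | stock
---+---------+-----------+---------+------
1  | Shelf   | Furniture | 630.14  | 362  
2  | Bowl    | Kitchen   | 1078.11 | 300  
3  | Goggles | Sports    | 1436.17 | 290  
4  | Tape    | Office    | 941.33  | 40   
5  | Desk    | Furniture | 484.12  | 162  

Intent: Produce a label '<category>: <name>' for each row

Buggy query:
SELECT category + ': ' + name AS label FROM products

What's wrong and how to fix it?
Bug: '+' is numeric addition; on text columns SQLite converts them to 0 instead of concatenating

Fix: Replace + with || to concatenate text

Corrected query:
SELECT category || ': ' || name AS label FROM products

Result:
label           
----------------
Furniture: Shelf
Kitchen: Bowl   
Sports: Goggles 
Office: Tape    
Furniture: Desk 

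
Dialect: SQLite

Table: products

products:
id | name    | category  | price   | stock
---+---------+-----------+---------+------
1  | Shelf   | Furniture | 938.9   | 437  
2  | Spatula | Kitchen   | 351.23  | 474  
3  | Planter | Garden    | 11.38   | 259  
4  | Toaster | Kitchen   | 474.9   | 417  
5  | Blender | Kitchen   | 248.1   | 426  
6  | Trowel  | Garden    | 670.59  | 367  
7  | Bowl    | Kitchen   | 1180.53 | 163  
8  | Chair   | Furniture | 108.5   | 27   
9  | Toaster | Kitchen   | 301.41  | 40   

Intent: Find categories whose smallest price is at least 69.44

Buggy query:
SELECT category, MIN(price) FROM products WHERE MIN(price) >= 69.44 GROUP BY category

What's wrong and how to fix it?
Bug: MIN() in WHERE is a misuse of aggregate

Fix: Use HAVING for the per-group MIN condition

Corrected query:
SELECT category, MIN(price) FROM products GROUP BY category HAVING MIN(price) >= 69.44

Result:
category  | MIN(price)
----------+-----------
Furniture | 108.5     
Kitchen   | 248.1     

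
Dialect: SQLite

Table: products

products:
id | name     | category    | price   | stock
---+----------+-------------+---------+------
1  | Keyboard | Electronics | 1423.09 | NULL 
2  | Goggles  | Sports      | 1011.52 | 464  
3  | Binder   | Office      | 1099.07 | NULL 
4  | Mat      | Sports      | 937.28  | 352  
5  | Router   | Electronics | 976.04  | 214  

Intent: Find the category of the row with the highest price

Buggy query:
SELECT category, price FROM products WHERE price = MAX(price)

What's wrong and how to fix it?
Bug: MAX(price) is an aggregate and cannot be used directly in WHERE

Fix: Wrap MAX in a scalar subquery so WHERE compares against a single value

Corrected query:
SELECT category, price FROM products WHERE price = (SELECT MAX(price) FROM products)

Result:
category    | price  
------------+--------
Electronics | 1423.09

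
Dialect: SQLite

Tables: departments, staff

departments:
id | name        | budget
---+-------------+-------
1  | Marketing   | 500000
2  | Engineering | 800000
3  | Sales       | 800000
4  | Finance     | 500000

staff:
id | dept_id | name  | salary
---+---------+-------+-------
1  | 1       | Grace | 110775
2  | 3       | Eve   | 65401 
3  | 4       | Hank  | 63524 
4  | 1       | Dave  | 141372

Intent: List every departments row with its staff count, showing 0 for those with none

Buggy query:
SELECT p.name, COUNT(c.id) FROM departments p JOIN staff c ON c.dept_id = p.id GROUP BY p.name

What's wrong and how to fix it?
Bug: An inner join excludes parents with zero children

Fix: Switch to LEFT JOIN to retain unmatched parent rows

Corrected query:
SELECT p.name, COUNT(c.id) FROM departments p LEFT JOIN staff c ON c.dept_id = p.id GROUP BY p.name

Result:
name        | COUNT(c.id)
------------+------------
Engineering | 0          
Finance     | 1          
Marketing   | 2          
Sales       | 1          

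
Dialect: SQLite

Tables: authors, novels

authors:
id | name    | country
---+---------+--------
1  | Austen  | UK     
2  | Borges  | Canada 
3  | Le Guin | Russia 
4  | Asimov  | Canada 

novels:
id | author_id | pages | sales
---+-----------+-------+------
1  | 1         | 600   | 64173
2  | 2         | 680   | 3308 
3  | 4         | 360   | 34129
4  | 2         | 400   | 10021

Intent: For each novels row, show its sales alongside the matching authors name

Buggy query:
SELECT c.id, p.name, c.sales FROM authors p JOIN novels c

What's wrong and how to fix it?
Bug: Missing join condition: each novels row is matched to all authors rows instead of just its own

Fix: Specify the join condition linking the foreign key to the parent id

Corrected query:
SELECT c.id, p.name, c.sales FROM authors p JOIN novels c ON c.author_id = p.id

Result:
id | name   | sales
---+--------+------
1  | Austen | 64173
2  | Borges | 3308 
3  | Asimov | 34129
4  | Borges | 10021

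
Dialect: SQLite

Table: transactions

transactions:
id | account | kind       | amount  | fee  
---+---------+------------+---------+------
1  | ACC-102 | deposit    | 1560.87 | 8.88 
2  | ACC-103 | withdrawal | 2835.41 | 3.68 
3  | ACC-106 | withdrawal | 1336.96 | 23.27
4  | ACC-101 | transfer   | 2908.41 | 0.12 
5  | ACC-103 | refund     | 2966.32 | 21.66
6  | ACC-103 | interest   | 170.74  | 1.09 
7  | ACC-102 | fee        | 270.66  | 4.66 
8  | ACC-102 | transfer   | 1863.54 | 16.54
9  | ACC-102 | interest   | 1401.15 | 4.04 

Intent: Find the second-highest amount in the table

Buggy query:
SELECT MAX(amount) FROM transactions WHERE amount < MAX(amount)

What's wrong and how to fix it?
Bug: MAX(amount) on the right of the comparison is an aggregate-in-WHERE error

Fix: Compute the overall MAX in a subquery, then take MAX of rows below it

Corrected query:
SELECT MAX(amount) FROM transactions WHERE amount < (SELECT MAX(amount) FROM transactions)

Result:
MAX(amount)
-----------
2908.41    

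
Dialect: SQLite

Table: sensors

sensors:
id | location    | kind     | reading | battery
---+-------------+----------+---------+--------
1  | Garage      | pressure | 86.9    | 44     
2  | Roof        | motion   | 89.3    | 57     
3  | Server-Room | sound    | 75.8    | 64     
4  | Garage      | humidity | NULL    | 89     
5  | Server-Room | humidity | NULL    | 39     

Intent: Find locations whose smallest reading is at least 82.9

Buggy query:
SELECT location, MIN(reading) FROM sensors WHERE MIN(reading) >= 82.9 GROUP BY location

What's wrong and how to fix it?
Bug: Aggregates like MIN are computed per group after WHERE runs

Fix: Use HAVING for the per-group MIN condition

Corrected query:
SELECT location, MIN(reading) FROM sensors GROUP BY location HAVING MIN(reading) >= 82.9

Result:
location | MIN(reading)
---------+-------------
Garage   | 86.9        
Roof     | 89.3        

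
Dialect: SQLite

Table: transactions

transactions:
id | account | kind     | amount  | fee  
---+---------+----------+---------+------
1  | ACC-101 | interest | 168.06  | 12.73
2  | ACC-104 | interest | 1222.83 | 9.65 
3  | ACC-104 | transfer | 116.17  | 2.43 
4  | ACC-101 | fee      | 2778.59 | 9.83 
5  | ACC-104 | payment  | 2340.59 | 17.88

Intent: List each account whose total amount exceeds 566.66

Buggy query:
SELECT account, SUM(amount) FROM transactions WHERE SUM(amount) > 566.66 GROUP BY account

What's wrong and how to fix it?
Bug: SUM(amount) is an aggregate, but WHERE filters rows before aggregation

Fix: Move the aggregate condition to a HAVING clause

Corrected query:
SELECT account, SUM(amount) FROM transactions GROUP BY account HAVING SUM(amount) > 566.66

Result:
account | SUM(amount)
--------+------------
ACC-101 | 2946.65    
ACC-104 | 3679.59    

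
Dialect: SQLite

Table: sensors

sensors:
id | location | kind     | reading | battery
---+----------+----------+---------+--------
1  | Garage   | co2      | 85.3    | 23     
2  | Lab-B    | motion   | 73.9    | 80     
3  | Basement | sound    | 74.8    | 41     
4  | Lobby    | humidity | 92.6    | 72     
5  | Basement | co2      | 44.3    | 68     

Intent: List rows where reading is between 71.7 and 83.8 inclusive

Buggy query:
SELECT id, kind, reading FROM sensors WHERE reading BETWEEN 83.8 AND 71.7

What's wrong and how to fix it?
Bug: The bounds are reversed; BETWEEN a AND b requires a <= b to match anything

Fix: Swap the bounds so the smaller value comes first

Corrected query:
SELECT id, kind, reading FROM sensors WHERE reading BETWEEN 71.7 AND 83.8

Result:
id | kind   | reading
---+--------+--------
2  | motion | 73.9   
3  | sound  | 74.8   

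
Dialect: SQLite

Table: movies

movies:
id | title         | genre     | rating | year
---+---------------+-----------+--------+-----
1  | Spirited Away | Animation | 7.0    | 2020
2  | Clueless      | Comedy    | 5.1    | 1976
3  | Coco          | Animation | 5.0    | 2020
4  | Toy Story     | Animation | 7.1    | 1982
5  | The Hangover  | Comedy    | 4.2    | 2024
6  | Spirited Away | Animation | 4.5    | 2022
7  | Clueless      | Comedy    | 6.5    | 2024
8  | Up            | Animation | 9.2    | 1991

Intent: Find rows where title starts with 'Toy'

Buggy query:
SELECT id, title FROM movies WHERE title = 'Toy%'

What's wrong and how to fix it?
Bug: '=' compares the literal string including the % character; pattern matching needs LIKE

Fix: Replace '=' with LIKE so 'Toy%' is treated as a pattern

Corrected query:
SELECT id, title FROM movies WHERE title LIKE 'Toy%'

Result:
id | title    
---+----------
4  | Toy Story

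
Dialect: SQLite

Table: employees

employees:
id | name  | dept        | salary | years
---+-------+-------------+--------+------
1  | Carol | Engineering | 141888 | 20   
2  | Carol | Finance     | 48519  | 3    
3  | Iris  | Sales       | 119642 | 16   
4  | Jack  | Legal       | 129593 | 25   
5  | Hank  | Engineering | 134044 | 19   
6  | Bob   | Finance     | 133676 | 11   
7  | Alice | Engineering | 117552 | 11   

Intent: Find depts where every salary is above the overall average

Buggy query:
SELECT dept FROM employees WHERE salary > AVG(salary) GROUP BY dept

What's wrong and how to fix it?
Bug: AVG() is an aggregate; it can't sit directly in WHERE

Fix: Use a subquery for AVG and a HAVING MIN(...) filter so the condition holds for every row in the group

Corrected query:
SELECT dept FROM employees GROUP BY dept HAVING MIN(salary) > (SELECT AVG(salary) FROM employees)

Result:
dept 
-----
Legal
Sales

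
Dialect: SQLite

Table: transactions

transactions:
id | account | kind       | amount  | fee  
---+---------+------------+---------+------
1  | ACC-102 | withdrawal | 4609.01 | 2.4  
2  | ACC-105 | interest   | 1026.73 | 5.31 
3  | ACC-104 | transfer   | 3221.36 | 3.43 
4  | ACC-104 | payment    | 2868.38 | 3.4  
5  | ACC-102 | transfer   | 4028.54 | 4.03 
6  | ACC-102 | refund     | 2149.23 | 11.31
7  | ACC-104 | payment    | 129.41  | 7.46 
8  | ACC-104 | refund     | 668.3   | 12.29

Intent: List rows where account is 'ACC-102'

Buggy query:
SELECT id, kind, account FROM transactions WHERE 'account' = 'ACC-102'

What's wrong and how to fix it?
Bug: 'account' in single quotes is a string literal, not the column; the comparison is literal-vs-literal and never true

Fix: Remove the quotes around the column name (or use double quotes for an identifier)

Corrected query:
SELECT id, kind, account FROM transactions WHERE account = 'ACC-102'

Result:
id | kind       | account
---+------------+--------
1  | withdrawal | ACC-102
5  | transfer   | ACC-102
6  | refund     | ACC-102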